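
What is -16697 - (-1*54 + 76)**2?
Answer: -17181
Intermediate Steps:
-16697 - (-1*54 + 76)**2 = -16697 - (-54 + 76)**2 = -16697 - 1*22**2 = -16697 - 1*484 = -16697 - 484 = -17181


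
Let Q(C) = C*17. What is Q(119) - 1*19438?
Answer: -17415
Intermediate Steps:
Q(C) = 17*C
Q(119) - 1*19438 = 17*119 - 1*19438 = 2023 - 19438 = -17415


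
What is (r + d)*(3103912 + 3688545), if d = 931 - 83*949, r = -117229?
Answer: -1324970624705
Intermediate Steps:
d = -77836 (d = 931 - 78767 = -77836)
(r + d)*(3103912 + 3688545) = (-117229 - 77836)*(3103912 + 3688545) = -195065*6792457 = -1324970624705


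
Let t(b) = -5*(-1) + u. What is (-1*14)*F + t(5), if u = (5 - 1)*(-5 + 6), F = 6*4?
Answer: -327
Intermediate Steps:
F = 24
u = 4 (u = 4*1 = 4)
t(b) = 9 (t(b) = -5*(-1) + 4 = 5 + 4 = 9)
(-1*14)*F + t(5) = -1*14*24 + 9 = -14*24 + 9 = -336 + 9 = -327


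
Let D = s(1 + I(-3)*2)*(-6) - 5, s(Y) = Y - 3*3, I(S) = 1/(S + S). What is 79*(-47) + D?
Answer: -3668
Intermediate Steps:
I(S) = 1/(2*S)
s(Y) = -9 + Y (s(Y) = Y - 9 = -9 + Y)
D = 45 (D = (-9 + (1 + ((½)/(-3))*2))*(-6) - 5 = (-9 + (1 + ((½)*(-⅓))*2))*(-6) - 5 = (-9 + (1 - ⅙*2))*(-6) - 5 = (-9 + (1 - ⅓))*(-6) - 5 = (-9 + ⅔)*(-6) - 5 = -25/3*(-6) - 5 = 50 - 5 = 45)
79*(-47) + D = 79*(-47) + 45 = -3713 + 45 = -3668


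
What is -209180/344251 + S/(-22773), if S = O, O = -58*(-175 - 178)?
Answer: -11811851114/7839628023 ≈ -1.5067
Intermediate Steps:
O = 20474 (O = -58*(-353) = 20474)
S = 20474
-209180/344251 + S/(-22773) = -209180/344251 + 20474/(-22773) = -209180*1/344251 + 20474*(-1/22773) = -209180/344251 - 20474/22773 = -11811851114/7839628023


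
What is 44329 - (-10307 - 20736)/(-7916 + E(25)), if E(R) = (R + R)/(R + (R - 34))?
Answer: 2805910343/63303 ≈ 44325.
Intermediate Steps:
E(R) = 2*R/(-34 + 2*R) (E(R) = (2*R)/(R + (-34 + R)) = (2*R)/(-34 + 2*R) = 2*R/(-34 + 2*R))
44329 - (-10307 - 20736)/(-7916 + E(25)) = 44329 - (-10307 - 20736)/(-7916 + 25/(-17 + 25)) = 44329 - (-31043)/(-7916 + 25/8) = 44329 - (-31043)/(-63303/8) = 44329 - (-31043)*(-8)/63303 = 44329 - 1*248344/63303 = 44329 - 248344/63303 = 2805910343/63303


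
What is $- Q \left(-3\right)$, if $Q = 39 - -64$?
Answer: $309$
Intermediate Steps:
$Q = 103$ ($Q = 39 + 64 = 103$)
$- Q \left(-3\right) = - 103 \left(-3\right) = \left(-1\right) \left(-309\right) = 309$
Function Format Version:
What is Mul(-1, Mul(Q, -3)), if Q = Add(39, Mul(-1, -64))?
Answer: 309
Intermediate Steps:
Q = 103 (Q = Add(39, 64) = 103)
Mul(-1, Mul(Q, -3)) = Mul(-1, Mul(103, -3)) = Mul(-1, -309) = 309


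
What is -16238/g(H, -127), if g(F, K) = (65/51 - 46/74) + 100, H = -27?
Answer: -15320553/94966 ≈ -161.33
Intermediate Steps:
g(F, K) = 189932/1887 (g(F, K) = (65*(1/51) - 46*1/74) + 100 = (65/51 - 23/37) + 100 = 1232/1887 + 100 = 189932/1887)
-16238/g(H, -127) = -16238/189932/1887 = -16238*1887/189932 = -15320553/94966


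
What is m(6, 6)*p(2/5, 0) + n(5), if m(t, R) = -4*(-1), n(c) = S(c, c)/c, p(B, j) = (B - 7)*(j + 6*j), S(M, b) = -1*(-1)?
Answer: ⅕ ≈ 0.20000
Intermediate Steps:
S(M, b) = 1
p(B, j) = 7*j*(-7 + B) (p(B, j) = (-7 + B)*(7*j) = 7*j*(-7 + B))
n(c) = 1/c
m(t, R) = 4
m(6, 6)*p(2/5, 0) + n(5) = 4*(7*0*(-7 + 2/5)) + 1/5 = 4*(7*0*(-7 + 2*(⅕))) + ⅕ = 4*(7*0*(-7 + ⅖)) + ⅕ = 4*(7*0*(-33/5)) + ⅕ = 4*0 + ⅕ = 0 + ⅕ = ⅕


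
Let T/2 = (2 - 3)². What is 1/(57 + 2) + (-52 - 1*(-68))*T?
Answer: 1889/59 ≈ 32.017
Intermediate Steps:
T = 2 (T = 2*(2 - 3)² = 2*(-1)² = 2*1 = 2)
1/(57 + 2) + (-52 - 1*(-68))*T = 1/(57 + 2) + (-52 - 1*(-68))*2 = 1/59 + (-52 + 68)*2 = 1/59 + 16*2 = 1/59 + 32 = 1889/59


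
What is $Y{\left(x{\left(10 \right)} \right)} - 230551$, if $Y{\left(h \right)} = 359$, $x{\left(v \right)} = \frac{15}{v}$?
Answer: $-230192$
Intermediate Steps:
$Y{\left(x{\left(10 \right)} \right)} - 230551 = 359 - 230551 = -230192$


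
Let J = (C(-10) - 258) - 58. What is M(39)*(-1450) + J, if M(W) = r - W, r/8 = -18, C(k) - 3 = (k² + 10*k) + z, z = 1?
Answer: 265038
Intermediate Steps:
C(k) = 4 + k² + 10*k (C(k) = 3 + ((k² + 10*k) + 1) = 3 + (1 + k² + 10*k) = 4 + k² + 10*k)
r = -144 (r = 8*(-18) = -144)
J = -312 (J = ((4 + (-10)² + 10*(-10)) - 258) - 58 = ((4 + 100 - 100) - 258) - 58 = (4 - 258) - 58 = -254 - 58 = -312)
M(W) = -144 - W
M(39)*(-1450) + J = (-144 - 1*39)*(-1450) - 312 = (-144 - 39)*(-1450) - 312 = -183*(-1450) - 312 = 265350 - 312 = 265038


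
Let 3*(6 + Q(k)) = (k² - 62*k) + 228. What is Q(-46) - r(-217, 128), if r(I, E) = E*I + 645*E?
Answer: -53058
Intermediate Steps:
r(I, E) = 645*E + E*I
Q(k) = 70 - 62*k/3 + k²/3 (Q(k) = -6 + ((k² - 62*k) + 228)/3 = -6 + (228 + k² - 62*k)/3 = -6 + (76 - 62*k/3 + k²/3) = 70 - 62*k/3 + k²/3)
Q(-46) - r(-217, 128) = (70 - 62/3*(-46) + (⅓)*(-46)²) - 128*(645 - 217) = (70 + 2852/3 + (⅓)*2116) - 128*428 = (70 + 2852/3 + 2116/3) - 1*54784 = 1726 - 54784 = -53058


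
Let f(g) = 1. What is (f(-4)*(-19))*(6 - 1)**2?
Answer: -475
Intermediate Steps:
(f(-4)*(-19))*(6 - 1)**2 = (1*(-19))*(6 - 1)**2 = -19*5**2 = -19*25 = -475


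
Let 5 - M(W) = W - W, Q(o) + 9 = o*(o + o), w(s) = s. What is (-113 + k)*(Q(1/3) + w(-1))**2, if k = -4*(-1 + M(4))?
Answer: -332992/27 ≈ -12333.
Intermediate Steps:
Q(o) = -9 + 2*o**2 (Q(o) = -9 + o*(o + o) = -9 + o*(2*o) = -9 + 2*o**2)
M(W) = 5 (M(W) = 5 - (W - W) = 5 - 1*0 = 5 + 0 = 5)
k = -16 (k = -4*(-1 + 5) = -4*4 = -16)
(-113 + k)*(Q(1/3) + w(-1))**2 = (-113 - 16)*((-9 + 2*(1/3)**2) - 1)**2 = -129*((-9 + 2*(1*(1/3))**2) - 1)**2 = -129*((-9 + 2*(1/3)**2) - 1)**2 = -129*((-9 + 2*(1/9)) - 1)**2 = -129*((-9 + 2/9) - 1)**2 = -129*(-79/9 - 1)**2 = -129*(-88/9)**2 = -129*7744/81 = -332992/27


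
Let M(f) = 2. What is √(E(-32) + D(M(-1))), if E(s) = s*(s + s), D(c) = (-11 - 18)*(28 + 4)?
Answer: 4*√70 ≈ 33.466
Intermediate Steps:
D(c) = -928 (D(c) = -29*32 = -928)
E(s) = 2*s² (E(s) = s*(2*s) = 2*s²)
√(E(-32) + D(M(-1))) = √(2*(-32)² - 928) = √(2*1024 - 928) = √(2048 - 928) = √1120 = 4*√70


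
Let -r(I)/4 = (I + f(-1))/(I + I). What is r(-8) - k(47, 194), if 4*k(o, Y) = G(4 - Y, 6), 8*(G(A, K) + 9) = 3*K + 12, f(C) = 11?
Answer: 33/16 ≈ 2.0625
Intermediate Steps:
G(A, K) = -15/2 + 3*K/8 (G(A, K) = -9 + (3*K + 12)/8 = -9 + (12 + 3*K)/8 = -9 + (3/2 + 3*K/8) = -15/2 + 3*K/8)
k(o, Y) = -21/16 (k(o, Y) = (-15/2 + (3/8)*6)/4 = (-15/2 + 9/4)/4 = (¼)*(-21/4) = -21/16)
r(I) = -2*(11 + I)/I (r(I) = -4*(I + 11)/(I + I) = -4*(11 + I)/(2*I) = -4*(11 + I)*1/(2*I) = -2*(11 + I)/I)
r(-8) - k(47, 194) = (-2 - 22/(-8)) - 1*(-21/16) = (-2 - 22*(-⅛)) + 21/16 = (-2 + 11/4) + 21/16 = ¾ + 21/16 = 33/16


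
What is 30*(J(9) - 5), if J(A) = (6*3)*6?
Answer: 3090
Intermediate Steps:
J(A) = 108 (J(A) = 18*6 = 108)
30*(J(9) - 5) = 30*(108 - 5) = 30*103 = 3090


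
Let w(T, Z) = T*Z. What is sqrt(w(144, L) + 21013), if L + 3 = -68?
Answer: sqrt(10789) ≈ 103.87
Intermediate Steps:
L = -71 (L = -3 - 68 = -71)
sqrt(w(144, L) + 21013) = sqrt(144*(-71) + 21013) = sqrt(-10224 + 21013) = sqrt(10789)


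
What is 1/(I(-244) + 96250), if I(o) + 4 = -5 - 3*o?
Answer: 1/96973 ≈ 1.0312e-5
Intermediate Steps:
I(o) = -9 - 3*o (I(o) = -4 + (-5 - 3*o) = -9 - 3*o)
1/(I(-244) + 96250) = 1/((-9 - 3*(-244)) + 96250) = 1/((-9 + 732) + 96250) = 1/(723 + 96250) = 1/96973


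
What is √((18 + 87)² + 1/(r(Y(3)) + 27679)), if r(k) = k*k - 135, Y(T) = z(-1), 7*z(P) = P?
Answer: 7*√409854155320682/1349657 ≈ 105.00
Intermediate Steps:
z(P) = P/7
Y(T) = -⅐ (Y(T) = (⅐)*(-1) = -⅐)
r(k) = -135 + k² (r(k) = k² - 135 = -135 + k²)
√((18 + 87)² + 1/(r(Y(3)) + 27679)) = √((18 + 87)² + 1/((-135 + (-⅐)²) + 27679)) = √(105² + 1/((-135 + 1/49) + 27679)) = √(11025 + 1/(-6614/49 + 27679)) = √(11025 + 1/(1349657/49)) = √(11025 + 49/1349657) = √(14879968474/1349657) = 7*√409854155320682/1349657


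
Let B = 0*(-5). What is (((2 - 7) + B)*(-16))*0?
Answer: 0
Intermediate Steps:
B = 0
(((2 - 7) + B)*(-16))*0 = (((2 - 7) + 0)*(-16))*0 = ((-5 + 0)*(-16))*0 = -5*(-16)*0 = 80*0 = 0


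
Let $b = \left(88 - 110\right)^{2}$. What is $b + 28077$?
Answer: $28561$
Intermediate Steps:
$b = 484$ ($b = \left(-22\right)^{2} = 484$)
$b + 28077 = 484 + 28077 = 28561$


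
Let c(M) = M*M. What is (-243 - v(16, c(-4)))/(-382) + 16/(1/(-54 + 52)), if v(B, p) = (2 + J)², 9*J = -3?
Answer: -53902/1719 ≈ -31.357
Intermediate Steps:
J = -⅓ (J = (⅑)*(-3) = -⅓ ≈ -0.33333)
c(M) = M²
v(B, p) = 25/9 (v(B, p) = (2 - ⅓)² = (5/3)² = 25/9)
(-243 - v(16, c(-4)))/(-382) + 16/(1/(-54 + 52)) = (-243 - 1*25/9)/(-382) + 16/(1/(-54 + 52)) = (-243 - 25/9)*(-1/382) + 16/(1/(-2)) = -2212/9*(-1/382) + 16/(-½) = 1106/1719 + 16*(-2) = 1106/1719 - 32 = -53902/1719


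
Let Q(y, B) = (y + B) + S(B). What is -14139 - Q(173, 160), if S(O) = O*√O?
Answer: -14472 - 640*√10 ≈ -16496.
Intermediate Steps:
S(O) = O^(3/2)
Q(y, B) = B + y + B^(3/2) (Q(y, B) = (y + B) + B^(3/2) = (B + y) + B^(3/2) = B + y + B^(3/2))
-14139 - Q(173, 160) = -14139 - (160 + 173 + 160^(3/2)) = -14139 - (160 + 173 + 640*√10) = -14139 - (333 + 640*√10) = -14139 + (-333 - 640*√10) = -14472 - 640*√10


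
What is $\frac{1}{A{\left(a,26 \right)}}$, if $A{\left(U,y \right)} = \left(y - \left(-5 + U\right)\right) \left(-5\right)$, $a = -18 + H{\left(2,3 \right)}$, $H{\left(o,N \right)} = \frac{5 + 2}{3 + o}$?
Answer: $- \frac{1}{238} \approx -0.0042017$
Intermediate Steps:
$H{\left(o,N \right)} = \frac{7}{3 + o}$
$a = - \frac{83}{5}$ ($a = -18 + \frac{7}{3 + 2} = -18 + \frac{7}{5} = - \frac{83}{5} \approx -16.6$)
$A{\left(U,y \right)} = -25 - 5 y + 5 U$ ($A{\left(U,y \right)} = \left(5 + y - U\right) \left(-5\right) = -25 - 5 y + 5 U$)
$\frac{1}{A{\left(a,26 \right)}} = \frac{1}{-25 - 130 + 5 \left(- \frac{83}{5}\right)} = \frac{1}{-25 - 130 - 83} = \frac{1}{-238} = - \frac{1}{238}$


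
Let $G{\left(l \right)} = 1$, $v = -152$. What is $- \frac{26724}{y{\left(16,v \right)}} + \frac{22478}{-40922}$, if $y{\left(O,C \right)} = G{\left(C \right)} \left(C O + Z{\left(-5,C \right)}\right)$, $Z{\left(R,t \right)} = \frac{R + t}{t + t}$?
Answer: $\frac{157919585387}{15124177831} \approx 10.442$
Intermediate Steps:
$Z{\left(R,t \right)} = \frac{R + t}{2 t}$
$y{\left(O,C \right)} = C O + \frac{-5 + C}{2 C}$ ($y{\left(O,C \right)} = 1 \left(C O + \frac{-5 + C}{2 C}\right) = C O + \frac{-5 + C}{2 C}$)
$- \frac{26724}{y{\left(16,v \right)}} + \frac{22478}{-40922} = - \frac{26724}{\frac{1}{2} - \frac{5}{2 \left(-152\right)} - 2432} + \frac{22478}{-40922} = - \frac{26724}{\frac{1}{2} - - \frac{5}{304} - 2432} + 22478 \left(- \frac{1}{40922}\right) = - \frac{26724}{\frac{1}{2} + \frac{5}{304} - 2432} - \frac{11239}{20461} = - \frac{26724}{- \frac{739171}{304}} - \frac{11239}{20461} = \left(-26724\right) \left(- \frac{304}{739171}\right) - \frac{11239}{20461} = \frac{8124096}{739171} - \frac{11239}{20461} = \frac{157919585387}{15124177831}$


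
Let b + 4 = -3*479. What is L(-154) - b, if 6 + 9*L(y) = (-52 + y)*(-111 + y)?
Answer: 67553/9 ≈ 7505.9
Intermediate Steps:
b = -1441 (b = -4 - 3*479 = -4 - 1437 = -1441)
L(y) = -⅔ + (-111 + y)*(-52 + y)/9 (L(y) = -⅔ + ((-52 + y)*(-111 + y))/9 = -⅔ + ((-111 + y)*(-52 + y))/9 = -⅔ + (-111 + y)*(-52 + y)/9)
L(-154) - b = (1922/3 - 163/9*(-154) + (⅑)*(-154)²) - 1*(-1441) = (1922/3 + 25102/9 + (⅑)*23716) + 1441 = (1922/3 + 25102/9 + 23716/9) + 1441 = 54584/9 + 1441 = 67553/9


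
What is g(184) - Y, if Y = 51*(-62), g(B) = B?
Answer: 3346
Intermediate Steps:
Y = -3162
g(184) - Y = 184 - 1*(-3162) = 184 + 3162 = 3346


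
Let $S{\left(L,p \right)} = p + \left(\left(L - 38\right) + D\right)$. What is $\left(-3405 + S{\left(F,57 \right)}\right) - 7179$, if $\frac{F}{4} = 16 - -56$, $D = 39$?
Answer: $-10238$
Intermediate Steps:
$F = 288$ ($F = 4 \left(16 - -56\right) = 4 \left(16 + 56\right) = 4 \cdot 72 = 288$)
$S{\left(L,p \right)} = 1 + L + p$ ($S{\left(L,p \right)} = p + \left(\left(L - 38\right) + 39\right) = p + \left(\left(-38 + L\right) + 39\right) = p + \left(1 + L\right) = 1 + L + p$)
$\left(-3405 + S{\left(F,57 \right)}\right) - 7179 = \left(-3405 + \left(1 + 288 + 57\right)\right) - 7179 = \left(-3405 + 346\right) - 7179 = -3059 - 7179 = -10238$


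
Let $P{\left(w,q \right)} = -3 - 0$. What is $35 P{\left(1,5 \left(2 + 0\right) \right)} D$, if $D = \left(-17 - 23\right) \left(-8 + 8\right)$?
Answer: $0$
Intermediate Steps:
$P{\left(w,q \right)} = -3$ ($P{\left(w,q \right)} = -3 + 0 = -3$)
$D = 0$ ($D = \left(-40\right) 0 = 0$)
$35 P{\left(1,5 \left(2 + 0\right) \right)} D = 35 \left(-3\right) 0 = \left(-105\right) 0 = 0$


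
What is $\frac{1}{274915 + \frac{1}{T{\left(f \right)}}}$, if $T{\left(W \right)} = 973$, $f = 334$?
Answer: $\frac{973}{267492296} \approx 3.6375 \cdot 10^{-6}$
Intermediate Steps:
$\frac{1}{274915 + \frac{1}{T{\left(f \right)}}} = \frac{1}{274915 + \frac{1}{973}} = \frac{1}{\frac{267492296}{973}} = \frac{973}{267492296}$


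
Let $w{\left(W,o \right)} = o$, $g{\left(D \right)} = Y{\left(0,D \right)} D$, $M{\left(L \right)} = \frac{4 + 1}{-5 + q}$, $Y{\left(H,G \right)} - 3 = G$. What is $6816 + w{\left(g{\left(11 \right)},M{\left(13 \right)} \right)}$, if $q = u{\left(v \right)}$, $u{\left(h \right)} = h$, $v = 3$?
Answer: $\frac{13627}{2} \approx 6813.5$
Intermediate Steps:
$Y{\left(H,G \right)} = 3 + G$
$q = 3$
$M{\left(L \right)} = - \frac{5}{2}$ ($M{\left(L \right)} = \frac{4 + 1}{-5 + 3} = \frac{5}{-2} = 5 \left(- \frac{1}{2}\right) = - \frac{5}{2}$)
$g{\left(D \right)} = D \left(3 + D\right)$ ($g{\left(D \right)} = \left(3 + D\right) D = D \left(3 + D\right)$)
$6816 + w{\left(g{\left(11 \right)},M{\left(13 \right)} \right)} = 6816 - \frac{5}{2} = \frac{13627}{2}$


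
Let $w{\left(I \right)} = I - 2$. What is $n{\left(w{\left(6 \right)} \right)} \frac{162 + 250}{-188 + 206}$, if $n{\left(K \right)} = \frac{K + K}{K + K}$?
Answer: $\frac{206}{9} \approx 22.889$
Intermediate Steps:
$w{\left(I \right)} = -2 + I$
$n{\left(K \right)} = 1$ ($n{\left(K \right)} = \frac{2 K}{2 K} = 2 K \frac{1}{2 K} = 1$)
$n{\left(w{\left(6 \right)} \right)} \frac{162 + 250}{-188 + 206} = 1 \frac{162 + 250}{-188 + 206} = 1 \cdot \frac{412}{18} = 1 \cdot 412 \cdot \frac{1}{18} = 1 \cdot \frac{206}{9} = \frac{206}{9}$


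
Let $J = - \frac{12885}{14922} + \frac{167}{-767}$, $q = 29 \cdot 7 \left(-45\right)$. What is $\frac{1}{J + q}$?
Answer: $- \frac{3815058}{34854679753} \approx -0.00010946$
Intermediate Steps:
$q = -9135$ ($q = 203 \left(-45\right) = -9135$)
$J = - \frac{4124923}{3815058}$ ($J = \left(-12885\right) \frac{1}{14922} + 167 \left(- \frac{1}{767}\right) = - \frac{4295}{4974} - \frac{167}{767} = - \frac{4124923}{3815058} \approx -1.0812$)
$\frac{1}{J + q} = \frac{1}{- \frac{4124923}{3815058} - 9135} = \frac{1}{- \frac{34854679753}{3815058}} = - \frac{3815058}{34854679753}$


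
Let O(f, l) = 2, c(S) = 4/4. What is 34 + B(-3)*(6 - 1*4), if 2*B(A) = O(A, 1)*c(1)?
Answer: 36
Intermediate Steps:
c(S) = 1 (c(S) = 4*(1/4) = 1)
B(A) = 1 (B(A) = (2*1)/2 = (1/2)*2 = 1)
34 + B(-3)*(6 - 1*4) = 34 + 1*(6 - 1*4) = 34 + 1*(6 - 4) = 34 + 1*2 = 34 + 2 = 36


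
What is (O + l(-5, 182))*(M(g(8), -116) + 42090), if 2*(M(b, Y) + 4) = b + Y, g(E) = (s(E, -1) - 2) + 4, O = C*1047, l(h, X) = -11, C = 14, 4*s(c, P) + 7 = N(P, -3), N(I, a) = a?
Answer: 2462321817/4 ≈ 6.1558e+8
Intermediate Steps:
s(c, P) = -5/2 (s(c, P) = -7/4 + (¼)*(-3) = -7/4 - ¾ = -5/2)
O = 14658 (O = 14*1047 = 14658)
g(E) = -½ (g(E) = (-5/2 - 2) + 4 = -9/2 + 4 = -½)
M(b, Y) = -4 + Y/2 + b/2 (M(b, Y) = -4 + (b + Y)/2 = -4 + (Y + b)/2 = -4 + (Y/2 + b/2) = -4 + Y/2 + b/2)
(O + l(-5, 182))*(M(g(8), -116) + 42090) = (14658 - 11)*((-4 + (½)*(-116) + (½)*(-½)) + 42090) = 14647*((-4 - 58 - ¼) + 42090) = 14647*(-249/4 + 42090) = 14647*(168111/4) = 2462321817/4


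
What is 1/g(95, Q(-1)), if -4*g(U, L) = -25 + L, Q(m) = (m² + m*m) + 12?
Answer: 4/11 ≈ 0.36364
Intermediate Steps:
Q(m) = 12 + 2*m² (Q(m) = (m² + m²) + 12 = 2*m² + 12 = 12 + 2*m²)
g(U, L) = 25/4 - L/4 (g(U, L) = -(-25 + L)/4 = 25/4 - L/4)
1/g(95, Q(-1)) = 1/(25/4 - (12 + 2*(-1)²)/4) = 1/(25/4 - (12 + 2*1)/4) = 1/(25/4 - (12 + 2)/4) = 1/(25/4 - ¼*14) = 1/(25/4 - 7/2) = 1/(11/4) = 4/11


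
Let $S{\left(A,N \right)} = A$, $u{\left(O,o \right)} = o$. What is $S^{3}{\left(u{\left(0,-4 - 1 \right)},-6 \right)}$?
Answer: $-125$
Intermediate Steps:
$S^{3}{\left(u{\left(0,-4 - 1 \right)},-6 \right)} = \left(-4 - 1\right)^{3} = \left(-5\right)^{3} = -125$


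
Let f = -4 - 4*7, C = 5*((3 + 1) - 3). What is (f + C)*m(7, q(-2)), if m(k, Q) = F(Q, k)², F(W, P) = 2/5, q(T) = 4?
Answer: -108/25 ≈ -4.3200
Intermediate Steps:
F(W, P) = ⅖ (F(W, P) = 2*(⅕) = ⅖)
m(k, Q) = 4/25 (m(k, Q) = (⅖)² = 4/25)
C = 5 (C = 5*(4 - 3) = 5*1 = 5)
f = -32 (f = -4 - 28 = -32)
(f + C)*m(7, q(-2)) = (-32 + 5)*(4/25) = -27*4/25 = -108/25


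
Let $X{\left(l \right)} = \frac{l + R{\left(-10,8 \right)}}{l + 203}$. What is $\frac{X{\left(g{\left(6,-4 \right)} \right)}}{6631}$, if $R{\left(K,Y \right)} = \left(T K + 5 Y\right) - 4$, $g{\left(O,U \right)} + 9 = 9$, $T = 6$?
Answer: $- \frac{24}{1346093} \approx -1.7829 \cdot 10^{-5}$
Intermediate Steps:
$g{\left(O,U \right)} = 0$ ($g{\left(O,U \right)} = -9 + 9 = 0$)
$R{\left(K,Y \right)} = -4 + 5 Y + 6 K$ ($R{\left(K,Y \right)} = \left(6 K + 5 Y\right) - 4 = \left(5 Y + 6 K\right) - 4 = -4 + 5 Y + 6 K$)
$X{\left(l \right)} = \frac{-24 + l}{203 + l}$ ($X{\left(l \right)} = \frac{l + \left(-4 + 5 \cdot 8 + 6 \left(-10\right)\right)}{l + 203} = \frac{l - 24}{203 + l} = \frac{-24 + l}{203 + l}$)
$\frac{X{\left(g{\left(6,-4 \right)} \right)}}{6631} = \frac{\frac{1}{203 + 0} \left(-24 + 0\right)}{6631} = \frac{1}{203} \left(-24\right) \frac{1}{6631} = \left(- \frac{24}{203}\right) \frac{1}{6631} = - \frac{24}{1346093}$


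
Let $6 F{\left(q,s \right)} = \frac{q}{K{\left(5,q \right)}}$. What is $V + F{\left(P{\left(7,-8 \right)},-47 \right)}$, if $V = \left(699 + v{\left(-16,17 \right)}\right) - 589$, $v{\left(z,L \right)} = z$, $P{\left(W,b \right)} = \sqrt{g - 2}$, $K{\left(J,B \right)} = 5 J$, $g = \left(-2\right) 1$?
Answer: $94 + \frac{i}{75} \approx 94.0 + 0.013333 i$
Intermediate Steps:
$g = -2$
$P{\left(W,b \right)} = 2 i$ ($P{\left(W,b \right)} = \sqrt{-2 - 2} = \sqrt{-4} = 2 i$)
$F{\left(q,s \right)} = \frac{q}{150}$ ($F{\left(q,s \right)} = \frac{q \frac{1}{5 \cdot 5}}{6} = \frac{q \frac{1}{25}}{6} = \frac{\frac{1}{25} q}{6} = \frac{q}{150}$)
$V = 94$ ($V = \left(699 - 16\right) - 589 = 683 - 589 = 94$)
$V + F{\left(P{\left(7,-8 \right)},-47 \right)} = 94 + \frac{2 i}{150} = 94 + \frac{i}{75}$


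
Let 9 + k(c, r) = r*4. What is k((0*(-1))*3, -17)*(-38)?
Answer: 2926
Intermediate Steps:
k(c, r) = -9 + 4*r (k(c, r) = -9 + r*4 = -9 + 4*r)
k((0*(-1))*3, -17)*(-38) = (-9 + 4*(-17))*(-38) = (-9 - 68)*(-38) = -77*(-38) = 2926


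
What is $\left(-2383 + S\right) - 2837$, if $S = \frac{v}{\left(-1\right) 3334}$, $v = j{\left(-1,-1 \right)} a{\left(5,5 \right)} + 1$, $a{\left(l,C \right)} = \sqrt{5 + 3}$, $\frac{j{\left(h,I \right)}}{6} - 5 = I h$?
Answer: $- \frac{17403481}{3334} - \frac{36 \sqrt{2}}{1667} \approx -5220.0$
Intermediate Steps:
$j{\left(h,I \right)} = 30 + 6 I h$
$a{\left(l,C \right)} = 2 \sqrt{2}$ ($a{\left(l,C \right)} = \sqrt{8} = 2 \sqrt{2}$)
$v = 1 + 72 \sqrt{2}$ ($v = \left(30 + 6 \left(-1\right) \left(-1\right)\right) 2 \sqrt{2} + 1 = \left(30 + 6\right) 2 \sqrt{2} + 1 = 36 \cdot 2 \sqrt{2} + 1 = 72 \sqrt{2} + 1 = 1 + 72 \sqrt{2} \approx 102.82$)
$S = - \frac{1}{3334} - \frac{36 \sqrt{2}}{1667}$ ($S = \frac{1 + 72 \sqrt{2}}{\left(-1\right) 3334} = \frac{1 + 72 \sqrt{2}}{-3334} = \left(1 + 72 \sqrt{2}\right) \left(- \frac{1}{3334}\right) = - \frac{1}{3334} - \frac{36 \sqrt{2}}{1667} \approx -0.030841$)
$\left(-2383 + S\right) - 2837 = \left(-2383 - \left(\frac{1}{3334} + \frac{36 \sqrt{2}}{1667}\right)\right) - 2837 = \left(- \frac{7944923}{3334} - \frac{36 \sqrt{2}}{1667}\right) - 2837 = - \frac{17403481}{3334} - \frac{36 \sqrt{2}}{1667}$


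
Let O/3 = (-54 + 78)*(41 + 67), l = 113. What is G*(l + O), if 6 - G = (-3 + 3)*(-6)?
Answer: 47334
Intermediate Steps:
O = 7776 (O = 3*((-54 + 78)*(41 + 67)) = 3*(24*108) = 3*2592 = 7776)
G = 6 (G = 6 - (-3 + 3)*(-6) = 6 - 0*(-6) = 6 - 1*0 = 6 + 0 = 6)
G*(l + O) = 6*(113 + 7776) = 6*7889 = 47334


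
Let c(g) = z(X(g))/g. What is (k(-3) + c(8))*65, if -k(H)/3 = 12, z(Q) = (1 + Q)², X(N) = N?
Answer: -13455/8 ≈ -1681.9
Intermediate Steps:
k(H) = -36 (k(H) = -3*12 = -36)
c(g) = (1 + g)²/g
(k(-3) + c(8))*65 = (-36 + (1 + 8)²/8)*65 = (-36 + (⅛)*9²)*65 = (-36 + (⅛)*81)*65 = (-36 + 81/8)*65 = -207/8*65 = -13455/8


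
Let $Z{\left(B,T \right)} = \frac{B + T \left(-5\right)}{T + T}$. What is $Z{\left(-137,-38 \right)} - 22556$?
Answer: $- \frac{1714309}{76} \approx -22557.0$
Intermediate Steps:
$Z{\left(B,T \right)} = \frac{B - 5 T}{2 T}$
$Z{\left(-137,-38 \right)} - 22556 = \frac{-137 - -190}{2 \left(-38\right)} - 22556 = \frac{1}{2} \left(- \frac{1}{38}\right) \left(-137 + 190\right) - 22556 = \frac{1}{2} \left(- \frac{1}{38}\right) 53 - 22556 = - \frac{53}{76} - 22556 = - \frac{1714309}{76}$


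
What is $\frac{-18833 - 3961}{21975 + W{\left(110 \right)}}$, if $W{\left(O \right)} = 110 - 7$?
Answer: $- \frac{11397}{11039} \approx -1.0324$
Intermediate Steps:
$W{\left(O \right)} = 103$ ($W{\left(O \right)} = 110 - 7 = 103$)
$\frac{-18833 - 3961}{21975 + W{\left(110 \right)}} = \frac{-18833 - 3961}{21975 + 103} = - \frac{22794}{22078} = \left(-22794\right) \frac{1}{22078} = - \frac{11397}{11039}$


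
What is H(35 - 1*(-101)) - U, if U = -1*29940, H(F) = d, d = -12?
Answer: 29928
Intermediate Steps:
H(F) = -12
U = -29940
H(35 - 1*(-101)) - U = -12 - 1*(-29940) = -12 + 29940 = 29928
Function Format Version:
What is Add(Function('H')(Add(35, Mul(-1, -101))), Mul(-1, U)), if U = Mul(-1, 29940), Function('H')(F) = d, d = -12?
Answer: 29928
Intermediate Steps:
Function('H')(F) = -12
U = -29940
Add(Function('H')(Add(35, Mul(-1, -101))), Mul(-1, U)) = Add(-12, Mul(-1, -29940)) = Add(-12, 29940) = 29928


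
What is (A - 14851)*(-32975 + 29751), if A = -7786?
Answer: 72981688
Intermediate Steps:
(A - 14851)*(-32975 + 29751) = (-7786 - 14851)*(-32975 + 29751) = -22637*(-3224) = 72981688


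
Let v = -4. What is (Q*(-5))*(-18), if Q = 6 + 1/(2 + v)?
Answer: 495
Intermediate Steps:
Q = 11/2 (Q = 6 + 1/(2 - 4) = 6 + 1/(-2) = 6 - ½ = 11/2 ≈ 5.5000)
(Q*(-5))*(-18) = ((11/2)*(-5))*(-18) = -55/2*(-18) = 495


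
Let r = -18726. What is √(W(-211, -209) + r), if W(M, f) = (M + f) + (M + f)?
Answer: 3*I*√2174 ≈ 139.88*I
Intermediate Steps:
W(M, f) = 2*M + 2*f
√(W(-211, -209) + r) = √((2*(-211) + 2*(-209)) - 18726) = √((-422 - 418) - 18726) = √(-840 - 18726) = √(-19566) = 3*I*√2174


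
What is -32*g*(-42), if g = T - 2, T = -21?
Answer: -30912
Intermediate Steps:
g = -23 (g = -21 - 2 = -23)
-32*g*(-42) = -32*(-23)*(-42) = 736*(-42) = -30912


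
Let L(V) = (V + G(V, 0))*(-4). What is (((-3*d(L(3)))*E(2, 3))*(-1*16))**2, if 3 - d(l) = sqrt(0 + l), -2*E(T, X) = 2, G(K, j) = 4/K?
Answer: -19200 - 9216*I*sqrt(39) ≈ -19200.0 - 57554.0*I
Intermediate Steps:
E(T, X) = -1 (E(T, X) = -1/2*2 = -1)
L(V) = -16/V - 4*V (L(V) = (V + 4/V)*(-4) = -16/V - 4*V)
d(l) = 3 - sqrt(l) (d(l) = 3 - sqrt(0 + l) = 3 - sqrt(l))
(((-3*d(L(3)))*E(2, 3))*(-1*16))**2 = ((-3*(3 - sqrt(-16/3 - 4*3))*(-1))*(-1*16))**2 = ((-3*(3 - sqrt(-16*1/3 - 12))*(-1))*(-16))**2 = ((-3*(3 - sqrt(-16/3 - 12))*(-1))*(-16))**2 = ((-3*(3 - sqrt(-52/3))*(-1))*(-16))**2 = ((-3*(3 - 2*I*sqrt(39)/3)*(-1))*(-16))**2 = (((-9 + 2*I*sqrt(39))*(-1))*(-16))**2 = ((9 - 2*I*sqrt(39))*(-16))**2 = (-144 + 32*I*sqrt(39))**2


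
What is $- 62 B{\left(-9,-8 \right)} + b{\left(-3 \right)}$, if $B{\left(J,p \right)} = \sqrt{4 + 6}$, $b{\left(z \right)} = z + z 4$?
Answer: $-15 - 62 \sqrt{10} \approx -211.06$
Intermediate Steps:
$b{\left(z \right)} = 5 z$ ($b{\left(z \right)} = z + 4 z = 5 z$)
$B{\left(J,p \right)} = \sqrt{10}$
$- 62 B{\left(-9,-8 \right)} + b{\left(-3 \right)} = - 62 \sqrt{10} + 5 \left(-3\right) = - 62 \sqrt{10} - 15 = -15 - 62 \sqrt{10}$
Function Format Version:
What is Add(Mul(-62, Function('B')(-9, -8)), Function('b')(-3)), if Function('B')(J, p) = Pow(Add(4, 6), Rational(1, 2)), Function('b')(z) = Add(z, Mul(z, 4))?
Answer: Add(-15, Mul(-62, Pow(10, Rational(1, 2)))) ≈ -211.06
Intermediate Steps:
Function('b')(z) = Mul(5, z) (Function('b')(z) = Add(z, Mul(4, z)) = Mul(5, z))
Function('B')(J, p) = Pow(10, Rational(1, 2))
Add(Mul(-62, Function('B')(-9, -8)), Function('b')(-3)) = Add(Mul(-62, Pow(10, Rational(1, 2))), Mul(5, -3)) = Add(Mul(-62, Pow(10, Rational(1, 2))), -15) = Add(-15, Mul(-62, Pow(10, Rational(1, 2))))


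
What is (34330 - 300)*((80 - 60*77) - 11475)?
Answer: -544990450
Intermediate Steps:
(34330 - 300)*((80 - 60*77) - 11475) = 34030*((80 - 4620) - 11475) = 34030*(-4540 - 11475) = 34030*(-16015) = -544990450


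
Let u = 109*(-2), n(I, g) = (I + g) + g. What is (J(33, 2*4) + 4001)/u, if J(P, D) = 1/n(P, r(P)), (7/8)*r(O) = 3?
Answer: -558143/30411 ≈ -18.353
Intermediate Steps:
r(O) = 24/7 (r(O) = (8/7)*3 = 24/7)
n(I, g) = I + 2*g
J(P, D) = 1/(48/7 + P) (J(P, D) = 1/(P + 2*(24/7)) = 1/(P + 48/7) = 1/(48/7 + P))
u = -218
(J(33, 2*4) + 4001)/u = (7/(48 + 7*33) + 4001)/(-218) = (7/(48 + 231) + 4001)*(-1/218) = (7/279 + 4001)*(-1/218) = (1116286/279)*(-1/218) = -558143/30411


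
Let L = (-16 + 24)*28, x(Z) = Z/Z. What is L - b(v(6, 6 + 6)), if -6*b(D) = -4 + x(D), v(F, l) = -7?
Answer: 447/2 ≈ 223.50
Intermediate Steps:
x(Z) = 1
b(D) = ½ (b(D) = -(-4 + 1)/6 = -⅙*(-3) = ½)
L = 224 (L = 8*28 = 224)
L - b(v(6, 6 + 6)) = 224 - 1*½ = 224 - ½ = 447/2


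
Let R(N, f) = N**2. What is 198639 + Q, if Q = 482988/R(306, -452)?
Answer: 1550020366/7803 ≈ 1.9864e+5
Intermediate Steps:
Q = 40249/7803 (Q = 482988/(306**2) = 482988/93636 = 482988*(1/93636) = 40249/7803 ≈ 5.1581)
198639 + Q = 198639 + 40249/7803 = 1550020366/7803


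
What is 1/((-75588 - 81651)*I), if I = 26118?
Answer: -1/4106768202 ≈ -2.4350e-10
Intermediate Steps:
1/((-75588 - 81651)*I) = 1/(-75588 - 81651*26118) = (1/26118)/(-157239) = -1/157239*1/26118 = -1/4106768202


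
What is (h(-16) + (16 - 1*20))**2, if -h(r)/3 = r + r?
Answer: 8464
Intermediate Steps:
h(r) = -6*r (h(r) = -3*(r + r) = -6*r)
(h(-16) + (16 - 1*20))**2 = (-6*(-16) + (16 - 1*20))**2 = (96 + (16 - 20))**2 = (96 - 4)**2 = 92**2 = 8464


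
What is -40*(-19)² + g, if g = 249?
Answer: -14191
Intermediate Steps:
-40*(-19)² + g = -40*(-19)² + 249 = -40*361 + 249 = -14440 + 249 = -14191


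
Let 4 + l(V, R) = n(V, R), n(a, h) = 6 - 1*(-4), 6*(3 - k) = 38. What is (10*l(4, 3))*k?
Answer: -200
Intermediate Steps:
k = -10/3 (k = 3 - 1/6*38 = 3 - 19/3 = -10/3 ≈ -3.3333)
n(a, h) = 10 (n(a, h) = 6 + 4 = 10)
l(V, R) = 6 (l(V, R) = -4 + 10 = 6)
(10*l(4, 3))*k = (10*6)*(-10/3) = 60*(-10/3) = -200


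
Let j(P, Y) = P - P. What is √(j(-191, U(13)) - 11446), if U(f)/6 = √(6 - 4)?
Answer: I*√11446 ≈ 106.99*I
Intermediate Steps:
U(f) = 6*√2 (U(f) = 6*√(6 - 4) = 6*√2)
j(P, Y) = 0
√(j(-191, U(13)) - 11446) = √(0 - 11446) = √(-11446) = I*√11446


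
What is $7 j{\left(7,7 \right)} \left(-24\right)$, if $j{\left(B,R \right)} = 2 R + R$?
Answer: $-3528$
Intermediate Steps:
$j{\left(B,R \right)} = 3 R$
$7 j{\left(7,7 \right)} \left(-24\right) = 7 \cdot 3 \cdot 7 \left(-24\right) = 7 \cdot 21 \left(-24\right) = 147 \left(-24\right) = -3528$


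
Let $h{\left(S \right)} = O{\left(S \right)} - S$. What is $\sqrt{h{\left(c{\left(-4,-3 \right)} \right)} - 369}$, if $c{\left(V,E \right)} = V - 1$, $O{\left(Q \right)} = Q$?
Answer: $3 i \sqrt{41} \approx 19.209 i$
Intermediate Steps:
$c{\left(V,E \right)} = -1 + V$
$h{\left(S \right)} = 0$ ($h{\left(S \right)} = S - S = 0$)
$\sqrt{h{\left(c{\left(-4,-3 \right)} \right)} - 369} = \sqrt{0 - 369} = \sqrt{-369} = 3 i \sqrt{41}$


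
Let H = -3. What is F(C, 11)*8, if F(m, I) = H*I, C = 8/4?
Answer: -264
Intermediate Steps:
C = 2 (C = 8*(1/4) = 2)
F(m, I) = -3*I
F(C, 11)*8 = -3*11*8 = -33*8 = -264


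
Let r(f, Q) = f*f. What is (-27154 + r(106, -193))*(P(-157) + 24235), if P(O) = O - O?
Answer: -385772730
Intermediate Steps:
r(f, Q) = f**2
P(O) = 0
(-27154 + r(106, -193))*(P(-157) + 24235) = (-27154 + 106**2)*(0 + 24235) = (-27154 + 11236)*24235 = -15918*24235 = -385772730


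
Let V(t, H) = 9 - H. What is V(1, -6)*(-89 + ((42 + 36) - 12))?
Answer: -345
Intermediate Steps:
V(1, -6)*(-89 + ((42 + 36) - 12)) = (9 - 1*(-6))*(-89 + ((42 + 36) - 12)) = (9 + 6)*(-89 + (78 - 12)) = 15*(-89 + 66) = 15*(-23) = -345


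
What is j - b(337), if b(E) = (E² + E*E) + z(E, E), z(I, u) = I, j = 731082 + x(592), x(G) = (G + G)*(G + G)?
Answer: 1905463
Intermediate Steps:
x(G) = 4*G² (x(G) = (2*G)*(2*G) = 4*G²)
j = 2132938 (j = 731082 + 4*592² = 731082 + 4*350464 = 731082 + 1401856 = 2132938)
b(E) = E + 2*E² (b(E) = (E² + E*E) + E = (E² + E²) + E = 2*E² + E = E + 2*E²)
j - b(337) = 2132938 - 337*(1 + 2*337) = 2132938 - 337*(1 + 674) = 2132938 - 337*675 = 2132938 - 1*227475 = 2132938 - 227475 = 1905463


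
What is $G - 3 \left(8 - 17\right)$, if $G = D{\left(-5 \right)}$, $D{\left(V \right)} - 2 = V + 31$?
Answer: $55$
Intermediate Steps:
$D{\left(V \right)} = 33 + V$ ($D{\left(V \right)} = 2 + \left(V + 31\right) = 2 + \left(31 + V\right) = 33 + V$)
$G = 28$ ($G = 33 - 5 = 28$)
$G - 3 \left(8 - 17\right) = 28 - 3 \left(8 - 17\right) = 28 - 3 \left(-9\right) = 28 - -27 = 28 + 27 = 55$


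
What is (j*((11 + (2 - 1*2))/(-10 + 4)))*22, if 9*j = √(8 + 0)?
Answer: -242*√2/27 ≈ -12.676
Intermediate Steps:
j = 2*√2/9 (j = √(8 + 0)/9 = √8/9 = (2*√2)/9 = 2*√2/9 ≈ 0.31427)
(j*((11 + (2 - 1*2))/(-10 + 4)))*22 = ((2*√2/9)*((11 + (2 - 1*2))/(-10 + 4)))*22 = ((2*√2/9)*((11 + (2 - 2))/(-6)))*22 = ((2*√2/9)*((11 + 0)*(-⅙)))*22 = ((2*√2/9)*(11*(-⅙)))*22 = ((2*√2/9)*(-11/6))*22 = -11*√2/27*22 = -242*√2/27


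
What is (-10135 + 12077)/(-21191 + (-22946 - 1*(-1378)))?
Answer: -1942/42759 ≈ -0.045417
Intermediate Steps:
(-10135 + 12077)/(-21191 + (-22946 - 1*(-1378))) = 1942/(-21191 + (-22946 + 1378)) = 1942/(-21191 - 21568) = 1942/(-42759) = 1942*(-1/42759) = -1942/42759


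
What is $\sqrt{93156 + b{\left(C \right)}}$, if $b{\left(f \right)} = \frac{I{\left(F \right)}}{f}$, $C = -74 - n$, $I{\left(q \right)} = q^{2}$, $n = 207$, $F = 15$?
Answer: $\frac{\sqrt{7355627691}}{281} \approx 305.21$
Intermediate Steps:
$C = -281$ ($C = -74 - 207 = -281$)
$b{\left(f \right)} = \frac{225}{f}$ ($b{\left(f \right)} = \frac{15^{2}}{f} = \frac{225}{f}$)
$\sqrt{93156 + b{\left(C \right)}} = \sqrt{93156 + \frac{225}{-281}} = \sqrt{93156 + 225 \left(- \frac{1}{281}\right)} = \sqrt{93156 - \frac{225}{281}} = \sqrt{\frac{26176611}{281}} = \frac{\sqrt{7355627691}}{281}$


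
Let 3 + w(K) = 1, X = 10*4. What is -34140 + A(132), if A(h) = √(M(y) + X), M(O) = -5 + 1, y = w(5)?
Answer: -34134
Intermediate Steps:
X = 40
w(K) = -2 (w(K) = -3 + 1 = -2)
y = -2
M(O) = -4
A(h) = 6 (A(h) = √(-4 + 40) = √36 = 6)
-34140 + A(132) = -34140 + 6 = -34134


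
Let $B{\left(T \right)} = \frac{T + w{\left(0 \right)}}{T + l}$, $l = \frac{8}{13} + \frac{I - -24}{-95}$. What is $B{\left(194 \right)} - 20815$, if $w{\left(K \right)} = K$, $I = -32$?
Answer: $- \frac{2502405210}{120227} \approx -20814.0$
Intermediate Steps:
$l = \frac{864}{1235}$ ($l = \frac{8}{13} + \frac{-32 - -24}{-95} = 8 \cdot \frac{1}{13} + \left(-32 + 24\right) \left(- \frac{1}{95}\right) = \frac{8}{13} - - \frac{8}{95} = \frac{8}{13} + \frac{8}{95} = \frac{864}{1235} \approx 0.6996$)
$B{\left(T \right)} = \frac{T}{\frac{864}{1235} + T}$ ($B{\left(T \right)} = \frac{T + 0}{T + \frac{864}{1235}} = \frac{T}{\frac{864}{1235} + T}$)
$B{\left(194 \right)} - 20815 = 1235 \cdot 194 \frac{1}{864 + 1235 \cdot 194} - 20815 = 1235 \cdot 194 \frac{1}{864 + 239590} - 20815 = 1235 \cdot 194 \cdot \frac{1}{240454} - 20815 = \frac{119795}{120227} - 20815 = - \frac{2502405210}{120227}$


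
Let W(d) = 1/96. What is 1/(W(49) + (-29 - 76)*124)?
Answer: -96/1249919 ≈ -7.6805e-5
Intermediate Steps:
W(d) = 1/96
1/(W(49) + (-29 - 76)*124) = 1/(1/96 + (-29 - 76)*124) = 1/(1/96 - 105*124) = 1/(1/96 - 13020) = 1/(-1249919/96) = -96/1249919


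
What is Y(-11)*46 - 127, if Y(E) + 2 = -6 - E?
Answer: 11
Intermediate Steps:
Y(E) = -8 - E (Y(E) = -2 + (-6 - E) = -8 - E)
Y(-11)*46 - 127 = (-8 - 1*(-11))*46 - 127 = (-8 + 11)*46 - 127 = 3*46 - 127 = 138 - 127 = 11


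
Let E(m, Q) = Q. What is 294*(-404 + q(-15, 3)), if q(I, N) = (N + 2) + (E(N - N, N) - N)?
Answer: -117306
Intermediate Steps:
q(I, N) = 2 + N (q(I, N) = (N + 2) + (N - N) = (2 + N) + 0 = 2 + N)
294*(-404 + q(-15, 3)) = 294*(-404 + (2 + 3)) = 294*(-404 + 5) = 294*(-399) = -117306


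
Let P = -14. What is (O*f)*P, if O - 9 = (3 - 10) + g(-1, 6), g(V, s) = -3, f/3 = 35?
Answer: 1470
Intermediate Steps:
f = 105 (f = 3*35 = 105)
O = -1 (O = 9 + ((3 - 10) - 3) = 9 + (-7 - 3) = 9 - 10 = -1)
(O*f)*P = -1*105*(-14) = -105*(-14) = 1470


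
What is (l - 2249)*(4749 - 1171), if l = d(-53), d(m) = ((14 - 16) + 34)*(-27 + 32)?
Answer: -7474442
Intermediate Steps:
d(m) = 160 (d(m) = (-2 + 34)*5 = 32*5 = 160)
l = 160
(l - 2249)*(4749 - 1171) = (160 - 2249)*(4749 - 1171) = -2089*3578 = -7474442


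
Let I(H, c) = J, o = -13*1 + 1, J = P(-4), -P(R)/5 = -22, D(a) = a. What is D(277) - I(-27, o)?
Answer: 167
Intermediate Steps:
P(R) = 110 (P(R) = -5*(-22) = 110)
J = 110
o = -12 (o = -13 + 1 = -12)
I(H, c) = 110
D(277) - I(-27, o) = 277 - 1*110 = 277 - 110 = 167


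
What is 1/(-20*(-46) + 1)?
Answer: 1/921 ≈ 0.0010858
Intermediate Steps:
1/(-20*(-46) + 1) = 1/(920 + 1) = 1/921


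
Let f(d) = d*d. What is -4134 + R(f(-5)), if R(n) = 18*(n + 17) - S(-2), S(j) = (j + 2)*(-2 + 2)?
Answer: -3378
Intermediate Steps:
f(d) = d²
S(j) = 0 (S(j) = (2 + j)*0 = 0)
R(n) = 306 + 18*n (R(n) = 18*(n + 17) - 1*0 = 18*(17 + n) + 0 = (306 + 18*n) + 0 = 306 + 18*n)
-4134 + R(f(-5)) = -4134 + (306 + 18*(-5)²) = -4134 + (306 + 18*25) = -4134 + (306 + 450) = -4134 + 756 = -3378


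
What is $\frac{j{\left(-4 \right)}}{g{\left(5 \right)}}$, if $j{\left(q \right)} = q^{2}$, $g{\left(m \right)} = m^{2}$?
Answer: $\frac{16}{25} \approx 0.64$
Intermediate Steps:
$\frac{j{\left(-4 \right)}}{g{\left(5 \right)}} = \frac{\left(-4\right)^{2}}{5^{2}} = \frac{16}{25}$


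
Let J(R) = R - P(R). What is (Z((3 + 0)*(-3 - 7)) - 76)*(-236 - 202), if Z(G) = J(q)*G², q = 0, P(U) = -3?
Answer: -1149312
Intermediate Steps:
J(R) = 3 + R (J(R) = R - 1*(-3) = R + 3 = 3 + R)
Z(G) = 3*G² (Z(G) = (3 + 0)*G² = 3*G²)
(Z((3 + 0)*(-3 - 7)) - 76)*(-236 - 202) = (3*((3 + 0)*(-3 - 7))² - 76)*(-236 - 202) = (3*(3*(-10))² - 76)*(-438) = (3*(-30)² - 76)*(-438) = (3*900 - 76)*(-438) = (2700 - 76)*(-438) = 2624*(-438) = -1149312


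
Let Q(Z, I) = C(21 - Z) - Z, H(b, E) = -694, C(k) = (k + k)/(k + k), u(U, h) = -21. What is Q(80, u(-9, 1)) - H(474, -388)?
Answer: 615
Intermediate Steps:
C(k) = 1 (C(k) = (2*k)/((2*k)) = (2*k)*(1/(2*k)) = 1)
Q(Z, I) = 1 - Z
Q(80, u(-9, 1)) - H(474, -388) = (1 - 1*80) - 1*(-694) = (1 - 80) + 694 = -79 + 694 = 615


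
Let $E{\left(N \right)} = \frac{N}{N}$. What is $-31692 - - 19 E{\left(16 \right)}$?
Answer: $-31673$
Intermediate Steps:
$E{\left(N \right)} = 1$
$-31692 - - 19 E{\left(16 \right)} = -31692 - \left(-19\right) 1 = -31692 - -19 = -31692 + 19 = -31673$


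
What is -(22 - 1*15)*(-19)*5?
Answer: 665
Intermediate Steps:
-(22 - 1*15)*(-19)*5 = -(22 - 15)*(-19)*5 = -7*(-19)*5 = -(-133)*5 = -1*(-665) = 665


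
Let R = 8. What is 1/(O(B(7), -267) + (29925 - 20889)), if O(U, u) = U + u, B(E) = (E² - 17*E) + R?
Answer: 1/8707 ≈ 0.00011485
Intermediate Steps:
B(E) = 8 + E² - 17*E (B(E) = (E² - 17*E) + 8 = 8 + E² - 17*E)
1/(O(B(7), -267) + (29925 - 20889)) = 1/(((8 + 7² - 17*7) - 267) + (29925 - 20889)) = 1/(((8 + 49 - 119) - 267) + 9036) = 1/((-62 - 267) + 9036) = 1/(-329 + 9036) = 1/8707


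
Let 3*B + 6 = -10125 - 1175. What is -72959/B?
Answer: 218877/11306 ≈ 19.359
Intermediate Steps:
B = -11306/3 (B = -2 + (-10125 - 1175)/3 = -2 + (⅓)*(-11300) = -2 - 11300/3 = -11306/3 ≈ -3768.7)
-72959/B = -72959/(-11306/3) = -72959*(-3/11306) = 218877/11306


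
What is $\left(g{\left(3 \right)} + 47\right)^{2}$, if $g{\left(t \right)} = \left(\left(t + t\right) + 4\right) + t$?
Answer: $3600$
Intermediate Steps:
$g{\left(t \right)} = 4 + 3 t$ ($g{\left(t \right)} = \left(2 t + 4\right) + t = \left(4 + 2 t\right) + t = 4 + 3 t$)
$\left(g{\left(3 \right)} + 47\right)^{2} = \left(\left(4 + 3 \cdot 3\right) + 47\right)^{2} = \left(\left(4 + 9\right) + 47\right)^{2} = \left(13 + 47\right)^{2} = 60^{2} = 3600$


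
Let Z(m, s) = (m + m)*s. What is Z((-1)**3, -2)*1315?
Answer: 5260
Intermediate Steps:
Z(m, s) = 2*m*s (Z(m, s) = (2*m)*s = 2*m*s)
Z((-1)**3, -2)*1315 = (2*(-1)**3*(-2))*1315 = (2*(-1)*(-2))*1315 = 4*1315 = 5260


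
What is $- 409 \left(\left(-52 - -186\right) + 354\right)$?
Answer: $-199592$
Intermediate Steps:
$- 409 \left(\left(-52 - -186\right) + 354\right) = - 409 \left(\left(-52 + 186\right) + 354\right) = - 409 \left(134 + 354\right) = \left(-409\right) 488 = -199592$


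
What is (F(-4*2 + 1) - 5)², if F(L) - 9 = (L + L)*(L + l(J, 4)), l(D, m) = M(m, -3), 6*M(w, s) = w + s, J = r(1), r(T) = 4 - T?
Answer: 89401/9 ≈ 9933.4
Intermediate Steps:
J = 3 (J = 4 - 1*1 = 4 - 1 = 3)
M(w, s) = s/6 + w/6 (M(w, s) = (w + s)/6 = (s + w)/6 = s/6 + w/6)
l(D, m) = -½ + m/6 (l(D, m) = (⅙)*(-3) + m/6 = -½ + m/6)
F(L) = 9 + 2*L*(⅙ + L) (F(L) = 9 + (L + L)*(L + (-½ + (⅙)*4)) = 9 + (2*L)*(L + (-½ + ⅔)) = 9 + (2*L)*(L + ⅙) = 9 + (2*L)*(⅙ + L) = 9 + 2*L*(⅙ + L))
(F(-4*2 + 1) - 5)² = ((9 + 2*(-4*2 + 1)² + (-4*2 + 1)/3) - 5)² = ((9 + 2*(-8 + 1)² + (-8 + 1)/3) - 5)² = ((9 + 2*(-7)² + (⅓)*(-7)) - 5)² = ((9 + 2*49 - 7/3) - 5)² = ((9 + 98 - 7/3) - 5)² = (314/3 - 5)² = (299/3)² = 89401/9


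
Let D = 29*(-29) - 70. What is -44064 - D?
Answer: -43153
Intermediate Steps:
D = -911 (D = -841 - 70 = -911)
-44064 - D = -44064 - 1*(-911) = -44064 + 911 = -43153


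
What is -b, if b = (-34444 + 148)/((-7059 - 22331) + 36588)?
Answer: 17148/3599 ≈ 4.7647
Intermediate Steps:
b = -17148/3599 (b = -34296/(-29390 + 36588) = -34296/7198 = -34296*1/7198 = -17148/3599 ≈ -4.7647)
-b = -1*(-17148/3599) = 17148/3599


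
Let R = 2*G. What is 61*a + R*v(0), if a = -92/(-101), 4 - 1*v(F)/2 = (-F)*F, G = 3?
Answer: 10460/101 ≈ 103.56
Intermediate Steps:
v(F) = 8 + 2*F**2 (v(F) = 8 - 2*(-F)*F = 8 - (-2)*F**2 = 8 + 2*F**2)
R = 6 (R = 2*3 = 6)
a = 92/101 (a = -92*(-1/101) = 92/101 ≈ 0.91089)
61*a + R*v(0) = 61*(92/101) + 6*(8 + 2*0**2) = 5612/101 + 6*(8 + 2*0) = 5612/101 + 6*(8 + 0) = 5612/101 + 6*8 = 5612/101 + 48 = 10460/101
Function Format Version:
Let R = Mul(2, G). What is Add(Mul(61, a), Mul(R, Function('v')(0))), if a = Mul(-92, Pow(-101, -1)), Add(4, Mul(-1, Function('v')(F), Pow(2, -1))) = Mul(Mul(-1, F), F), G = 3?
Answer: Rational(10460, 101) ≈ 103.56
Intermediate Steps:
Function('v')(F) = Add(8, Mul(2, Pow(F, 2))) (Function('v')(F) = Add(8, Mul(-2, Mul(Mul(-1, F), F))) = Add(8, Mul(-2, Mul(-1, Pow(F, 2)))) = Add(8, Mul(2, Pow(F, 2))))
R = 6 (R = Mul(2, 3) = 6)
a = Rational(92, 101) (a = Mul(-92, Rational(-1, 101)) = Rational(92, 101) ≈ 0.91089)
Add(Mul(61, a), Mul(R, Function('v')(0))) = Add(Mul(61, Rational(92, 101)), Mul(6, Add(8, Mul(2, Pow(0, 2))))) = Add(Rational(5612, 101), Mul(6, Add(8, Mul(2, 0)))) = Add(Rational(5612, 101), Mul(6, Add(8, 0))) = Add(Rational(5612, 101), Mul(6, 8)) = Add(Rational(5612, 101), 48) = Rational(10460, 101)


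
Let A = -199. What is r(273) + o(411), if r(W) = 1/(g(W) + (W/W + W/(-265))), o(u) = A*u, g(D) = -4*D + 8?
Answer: -23495362717/287268 ≈ -81789.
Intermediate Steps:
g(D) = 8 - 4*D
o(u) = -199*u
r(W) = 1/(9 - 1061*W/265) (r(W) = 1/((8 - 4*W) + (W/W + W/(-265))) = 1/((8 - 4*W) + (1 + W*(-1/265))) = 1/((8 - 4*W) + (1 - W/265)) = 1/(9 - 1061*W/265))
r(273) + o(411) = -265/(-2385 + 1061*273) - 199*411 = -265/(-2385 + 289653) - 81789 = -265/287268 - 81789 = -23495362717/287268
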